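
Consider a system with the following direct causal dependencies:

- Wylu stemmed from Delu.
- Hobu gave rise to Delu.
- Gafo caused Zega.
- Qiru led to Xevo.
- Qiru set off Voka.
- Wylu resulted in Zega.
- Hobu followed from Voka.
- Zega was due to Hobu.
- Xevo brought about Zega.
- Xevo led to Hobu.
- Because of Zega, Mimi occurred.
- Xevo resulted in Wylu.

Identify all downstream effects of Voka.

Delu, Hobu, Mimi, Wylu, Zega

Direct effects: Hobu.
2 steps out: Delu, Zega.
3 steps out: Wylu, Mimi.
Not reachable from it: Qiru, Xevo, Gafo.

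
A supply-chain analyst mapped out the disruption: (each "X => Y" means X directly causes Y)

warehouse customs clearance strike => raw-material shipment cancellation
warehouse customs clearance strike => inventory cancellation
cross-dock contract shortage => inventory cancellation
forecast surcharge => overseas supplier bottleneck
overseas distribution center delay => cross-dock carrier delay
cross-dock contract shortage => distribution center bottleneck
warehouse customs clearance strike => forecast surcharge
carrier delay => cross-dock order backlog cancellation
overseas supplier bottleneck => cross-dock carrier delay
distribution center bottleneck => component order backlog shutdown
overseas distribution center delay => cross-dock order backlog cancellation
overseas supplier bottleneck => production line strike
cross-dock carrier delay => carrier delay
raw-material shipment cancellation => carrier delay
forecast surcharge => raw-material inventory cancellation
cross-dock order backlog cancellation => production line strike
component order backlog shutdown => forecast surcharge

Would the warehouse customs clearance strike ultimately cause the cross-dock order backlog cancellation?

There is a causal chain: the warehouse customs clearance strike → the raw-material shipment cancellation → the carrier delay → the cross-dock order backlog cancellation.

Yes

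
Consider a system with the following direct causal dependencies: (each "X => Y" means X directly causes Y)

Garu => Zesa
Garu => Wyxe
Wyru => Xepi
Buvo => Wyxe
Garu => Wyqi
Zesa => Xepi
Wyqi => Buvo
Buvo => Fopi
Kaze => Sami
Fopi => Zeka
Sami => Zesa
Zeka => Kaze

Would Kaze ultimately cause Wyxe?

Kaze leads to Sami, Zesa, Xepi; Wyxe is not among them.

No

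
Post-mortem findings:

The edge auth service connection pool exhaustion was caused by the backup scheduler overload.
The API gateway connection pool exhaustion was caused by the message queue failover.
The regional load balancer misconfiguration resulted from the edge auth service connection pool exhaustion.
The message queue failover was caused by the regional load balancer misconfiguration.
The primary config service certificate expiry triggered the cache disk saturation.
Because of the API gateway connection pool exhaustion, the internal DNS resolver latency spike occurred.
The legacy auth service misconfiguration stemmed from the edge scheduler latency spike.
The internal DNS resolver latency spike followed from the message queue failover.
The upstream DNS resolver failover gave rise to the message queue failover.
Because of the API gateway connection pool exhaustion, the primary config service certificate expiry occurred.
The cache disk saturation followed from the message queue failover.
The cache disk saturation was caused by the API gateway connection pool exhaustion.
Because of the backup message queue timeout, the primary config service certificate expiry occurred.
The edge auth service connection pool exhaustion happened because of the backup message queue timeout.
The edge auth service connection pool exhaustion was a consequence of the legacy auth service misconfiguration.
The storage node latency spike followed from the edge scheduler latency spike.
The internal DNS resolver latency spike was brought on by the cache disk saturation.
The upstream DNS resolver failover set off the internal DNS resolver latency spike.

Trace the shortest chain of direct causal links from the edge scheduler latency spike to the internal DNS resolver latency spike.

the edge scheduler latency spike → the legacy auth service misconfiguration → the edge auth service connection pool exhaustion → the regional load balancer misconfiguration → the message queue failover → the internal DNS resolver latency spike

the edge scheduler latency spike → the legacy auth service misconfiguration
the legacy auth service misconfiguration → the edge auth service connection pool exhaustion
the edge auth service connection pool exhaustion → the regional load balancer misconfiguration
the regional load balancer misconfiguration → the message queue failover
the message queue failover → the internal DNS resolver latency spike
Length: 5 steps.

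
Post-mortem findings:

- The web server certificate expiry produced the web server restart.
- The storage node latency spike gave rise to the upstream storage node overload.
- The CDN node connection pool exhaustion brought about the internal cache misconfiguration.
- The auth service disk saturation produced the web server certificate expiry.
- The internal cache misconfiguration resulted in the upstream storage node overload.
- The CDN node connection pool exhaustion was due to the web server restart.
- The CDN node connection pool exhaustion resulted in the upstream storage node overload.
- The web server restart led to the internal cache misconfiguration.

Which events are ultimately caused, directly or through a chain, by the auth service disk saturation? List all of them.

the CDN node connection pool exhaustion, the internal cache misconfiguration, the upstream storage node overload, the web server certificate expiry, the web server restart

Direct effects: the web server certificate expiry.
2 steps out: the web server restart.
3 steps out: the CDN node connection pool exhaustion, the internal cache misconfiguration.
4 steps out: the upstream storage node overload.
Not reachable from it: the storage node latency spike.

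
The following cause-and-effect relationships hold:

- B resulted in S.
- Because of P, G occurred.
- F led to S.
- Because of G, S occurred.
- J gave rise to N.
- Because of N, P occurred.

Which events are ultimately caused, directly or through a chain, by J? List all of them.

Direct effects: N.
2 steps out: P.
3 steps out: G.
4 steps out: S.
Not reachable from it: F, B.

G, N, P, S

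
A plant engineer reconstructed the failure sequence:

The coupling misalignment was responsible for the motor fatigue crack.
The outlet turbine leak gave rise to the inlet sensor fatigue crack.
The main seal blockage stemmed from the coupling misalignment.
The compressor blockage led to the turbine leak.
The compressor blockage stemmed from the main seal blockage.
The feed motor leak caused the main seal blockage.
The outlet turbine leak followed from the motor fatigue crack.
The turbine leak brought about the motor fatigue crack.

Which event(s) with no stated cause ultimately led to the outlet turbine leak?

Tracing upstream from the outlet turbine leak: the outlet turbine leak ← the motor fatigue crack ← the coupling misalignment.
A separate upstream branch: the outlet turbine leak ← the motor fatigue crack ← the turbine leak ← the compressor blockage ← the main seal blockage ← the feed motor leak.
Each of those chain origins has no stated cause.

the coupling misalignment, the feed motor leak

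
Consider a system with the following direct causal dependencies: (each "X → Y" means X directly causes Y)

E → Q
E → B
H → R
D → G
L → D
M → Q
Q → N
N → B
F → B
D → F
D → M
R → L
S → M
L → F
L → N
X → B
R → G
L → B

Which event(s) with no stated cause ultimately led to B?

Tracing upstream from B: B ← X.
A separate upstream branch: B ← E.
A separate upstream branch: B ← L ← R ← H.
A separate upstream branch: B ← N ← Q ← M ← S.
Each of those chain origins has no stated cause.

E, H, S, X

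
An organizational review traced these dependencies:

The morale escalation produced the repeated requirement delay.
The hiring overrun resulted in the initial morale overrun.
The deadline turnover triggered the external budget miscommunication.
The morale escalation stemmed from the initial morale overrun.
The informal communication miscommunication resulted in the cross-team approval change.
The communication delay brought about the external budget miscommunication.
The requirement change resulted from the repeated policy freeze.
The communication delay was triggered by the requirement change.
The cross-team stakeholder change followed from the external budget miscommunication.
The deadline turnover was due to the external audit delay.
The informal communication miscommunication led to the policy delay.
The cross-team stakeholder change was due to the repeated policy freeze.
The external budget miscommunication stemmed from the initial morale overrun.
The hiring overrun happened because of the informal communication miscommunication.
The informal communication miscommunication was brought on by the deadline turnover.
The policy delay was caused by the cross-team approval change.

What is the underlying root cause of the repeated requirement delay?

Tracing upstream from the repeated requirement delay: the repeated requirement delay ← the morale escalation ← the initial morale overrun ← the hiring overrun ← the informal communication miscommunication ← the deadline turnover ← the external audit delay.
The external audit delay has no stated cause, so it is the root.

the external audit delay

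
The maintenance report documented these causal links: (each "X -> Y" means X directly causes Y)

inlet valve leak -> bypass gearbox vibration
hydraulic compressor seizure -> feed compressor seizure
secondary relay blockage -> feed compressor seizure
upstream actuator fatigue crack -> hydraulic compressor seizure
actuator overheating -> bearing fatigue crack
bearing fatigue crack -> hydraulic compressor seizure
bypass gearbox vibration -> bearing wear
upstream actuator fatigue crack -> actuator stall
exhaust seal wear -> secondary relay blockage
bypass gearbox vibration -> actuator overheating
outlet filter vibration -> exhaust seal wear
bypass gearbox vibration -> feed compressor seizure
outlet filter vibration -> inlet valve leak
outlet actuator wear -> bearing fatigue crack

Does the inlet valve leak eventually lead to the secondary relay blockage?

No

The inlet valve leak leads to the bypass gearbox vibration, the bearing wear, the actuator overheating, the bearing fatigue crack, the hydraulic compressor seizure, the feed compressor seizure; the secondary relay blockage is not among them.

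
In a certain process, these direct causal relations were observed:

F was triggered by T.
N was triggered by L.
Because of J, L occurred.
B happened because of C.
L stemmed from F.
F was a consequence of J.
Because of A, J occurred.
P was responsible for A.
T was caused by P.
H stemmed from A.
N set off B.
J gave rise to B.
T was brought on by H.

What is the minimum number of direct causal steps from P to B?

Shortest chain: P → A → J → B.

3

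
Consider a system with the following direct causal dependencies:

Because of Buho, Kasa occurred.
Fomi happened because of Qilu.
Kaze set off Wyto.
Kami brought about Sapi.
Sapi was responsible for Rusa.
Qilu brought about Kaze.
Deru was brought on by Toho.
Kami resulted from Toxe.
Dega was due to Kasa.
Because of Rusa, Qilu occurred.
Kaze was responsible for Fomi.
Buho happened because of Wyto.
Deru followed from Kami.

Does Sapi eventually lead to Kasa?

There is a causal chain: Sapi → Rusa → Qilu → Kaze → Wyto → Buho → Kasa.

Yes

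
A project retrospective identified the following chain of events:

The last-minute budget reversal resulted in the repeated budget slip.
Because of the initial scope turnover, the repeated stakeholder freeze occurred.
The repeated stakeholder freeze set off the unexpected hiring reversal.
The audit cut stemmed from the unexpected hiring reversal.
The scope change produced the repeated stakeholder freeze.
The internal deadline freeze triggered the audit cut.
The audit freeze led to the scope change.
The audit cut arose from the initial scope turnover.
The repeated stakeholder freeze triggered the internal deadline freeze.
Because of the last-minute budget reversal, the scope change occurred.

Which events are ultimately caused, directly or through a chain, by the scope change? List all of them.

the audit cut, the internal deadline freeze, the repeated stakeholder freeze, the unexpected hiring reversal

Direct effects: the repeated stakeholder freeze.
2 steps out: the unexpected hiring reversal, the internal deadline freeze.
3 steps out: the audit cut.
Not reachable from it: the last-minute budget reversal, the initial scope turnover, the audit freeze, the repeated budget slip.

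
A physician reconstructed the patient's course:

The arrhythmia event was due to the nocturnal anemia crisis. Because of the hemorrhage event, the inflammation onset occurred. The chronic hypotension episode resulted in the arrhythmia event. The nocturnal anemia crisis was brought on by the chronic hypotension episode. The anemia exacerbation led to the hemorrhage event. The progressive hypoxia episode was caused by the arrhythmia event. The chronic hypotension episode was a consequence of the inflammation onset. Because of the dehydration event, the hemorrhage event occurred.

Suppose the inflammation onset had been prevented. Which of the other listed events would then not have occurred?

the arrhythmia event, the chronic hypotension episode, the nocturnal anemia crisis, the progressive hypoxia episode

Downstream of the inflammation onset: the chronic hypotension episode, the nocturnal anemia crisis, the arrhythmia event, the progressive hypoxia episode.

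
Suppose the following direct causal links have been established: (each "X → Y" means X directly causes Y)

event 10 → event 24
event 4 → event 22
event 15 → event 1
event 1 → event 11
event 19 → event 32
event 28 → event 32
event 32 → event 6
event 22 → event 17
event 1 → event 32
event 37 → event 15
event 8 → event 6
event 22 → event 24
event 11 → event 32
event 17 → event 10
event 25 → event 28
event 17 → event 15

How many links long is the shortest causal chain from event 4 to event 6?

Shortest chain: event 4 → event 22 → event 17 → event 15 → event 1 → event 32 → event 6.

6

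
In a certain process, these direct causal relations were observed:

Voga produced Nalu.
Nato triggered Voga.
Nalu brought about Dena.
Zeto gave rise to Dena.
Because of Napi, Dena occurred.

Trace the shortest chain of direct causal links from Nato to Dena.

Nato → Voga
Voga → Nalu
Nalu → Dena
Length: 3 steps.

Nato → Voga → Nalu → Dena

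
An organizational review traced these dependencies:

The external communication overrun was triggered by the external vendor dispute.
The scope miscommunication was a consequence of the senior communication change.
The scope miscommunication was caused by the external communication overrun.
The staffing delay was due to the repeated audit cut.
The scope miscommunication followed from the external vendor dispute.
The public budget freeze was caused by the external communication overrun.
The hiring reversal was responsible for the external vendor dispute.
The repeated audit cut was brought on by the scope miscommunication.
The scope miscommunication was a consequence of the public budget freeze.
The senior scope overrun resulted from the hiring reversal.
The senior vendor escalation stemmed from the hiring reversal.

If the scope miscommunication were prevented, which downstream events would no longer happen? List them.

Downstream of the scope miscommunication: the repeated audit cut, the staffing delay.

the repeated audit cut, the staffing delay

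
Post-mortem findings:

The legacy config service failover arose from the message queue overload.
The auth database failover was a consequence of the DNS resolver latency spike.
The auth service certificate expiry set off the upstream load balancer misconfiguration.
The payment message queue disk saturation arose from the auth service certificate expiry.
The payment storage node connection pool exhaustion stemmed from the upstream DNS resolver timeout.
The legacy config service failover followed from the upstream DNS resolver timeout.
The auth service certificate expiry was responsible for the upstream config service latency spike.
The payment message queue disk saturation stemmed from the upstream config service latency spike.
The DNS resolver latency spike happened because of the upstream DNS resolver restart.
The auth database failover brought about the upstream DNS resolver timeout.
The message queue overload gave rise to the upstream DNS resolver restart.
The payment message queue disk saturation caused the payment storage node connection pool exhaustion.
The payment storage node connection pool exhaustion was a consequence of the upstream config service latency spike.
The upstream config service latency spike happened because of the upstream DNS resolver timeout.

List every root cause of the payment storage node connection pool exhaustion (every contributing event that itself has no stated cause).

Tracing upstream from the payment storage node connection pool exhaustion: the payment storage node connection pool exhaustion ← the upstream DNS resolver timeout ← the auth database failover ← the DNS resolver latency spike ← the upstream DNS resolver restart ← the message queue overload.
A separate upstream branch: the payment storage node connection pool exhaustion ← the upstream config service latency spike ← the auth service certificate expiry.
Each of those chain origins has no stated cause.

the auth service certificate expiry, the message queue overload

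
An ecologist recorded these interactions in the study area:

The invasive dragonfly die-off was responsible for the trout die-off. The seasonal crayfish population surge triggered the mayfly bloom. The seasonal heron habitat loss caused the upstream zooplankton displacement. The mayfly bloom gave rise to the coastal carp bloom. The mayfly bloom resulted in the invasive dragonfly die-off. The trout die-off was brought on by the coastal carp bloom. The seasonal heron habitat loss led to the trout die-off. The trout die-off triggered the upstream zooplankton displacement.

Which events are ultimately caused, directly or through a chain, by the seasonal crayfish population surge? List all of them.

Direct effects: the mayfly bloom.
2 steps out: the coastal carp bloom, the invasive dragonfly die-off.
3 steps out: the trout die-off.
4 steps out: the upstream zooplankton displacement.
Not reachable from it: the seasonal heron habitat loss.

the coastal carp bloom, the invasive dragonfly die-off, the mayfly bloom, the trout die-off, the upstream zooplankton displacement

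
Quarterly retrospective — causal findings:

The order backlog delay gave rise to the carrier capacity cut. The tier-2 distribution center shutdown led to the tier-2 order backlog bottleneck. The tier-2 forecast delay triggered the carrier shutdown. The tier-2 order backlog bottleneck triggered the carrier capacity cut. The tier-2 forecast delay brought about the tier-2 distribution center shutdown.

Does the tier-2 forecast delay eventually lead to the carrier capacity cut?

There is a causal chain: the tier-2 forecast delay → the tier-2 distribution center shutdown → the tier-2 order backlog bottleneck → the carrier capacity cut.

Yes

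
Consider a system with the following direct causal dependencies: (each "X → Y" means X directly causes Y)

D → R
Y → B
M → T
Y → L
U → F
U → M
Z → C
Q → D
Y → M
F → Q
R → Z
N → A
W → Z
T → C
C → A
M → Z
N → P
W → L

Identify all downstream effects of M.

Direct effects: Z, T.
2 steps out: C.
3 steps out: A.
Not reachable from it: U, F, Y, N, Q, P, W, D, B, L, R.

A, C, T, Z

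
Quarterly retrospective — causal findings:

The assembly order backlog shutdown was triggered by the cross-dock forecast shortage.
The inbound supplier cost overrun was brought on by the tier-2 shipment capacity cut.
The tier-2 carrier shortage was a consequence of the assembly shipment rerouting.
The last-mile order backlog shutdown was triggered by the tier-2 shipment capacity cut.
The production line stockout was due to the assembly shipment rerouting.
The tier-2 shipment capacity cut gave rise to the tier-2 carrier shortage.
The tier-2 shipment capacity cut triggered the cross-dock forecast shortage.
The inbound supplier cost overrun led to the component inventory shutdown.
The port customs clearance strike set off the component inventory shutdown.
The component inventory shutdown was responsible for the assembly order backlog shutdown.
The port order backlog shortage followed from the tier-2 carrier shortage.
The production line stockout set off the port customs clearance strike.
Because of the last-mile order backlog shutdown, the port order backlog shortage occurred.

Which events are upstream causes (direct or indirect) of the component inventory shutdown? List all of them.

Immediate causes of the component inventory shutdown: the inbound supplier cost overrun, the port customs clearance strike.
Further upstream: the tier-2 shipment capacity cut, the assembly shipment rerouting, the production line stockout.

the assembly shipment rerouting, the inbound supplier cost overrun, the port customs clearance strike, the production line stockout, the tier-2 shipment capacity cut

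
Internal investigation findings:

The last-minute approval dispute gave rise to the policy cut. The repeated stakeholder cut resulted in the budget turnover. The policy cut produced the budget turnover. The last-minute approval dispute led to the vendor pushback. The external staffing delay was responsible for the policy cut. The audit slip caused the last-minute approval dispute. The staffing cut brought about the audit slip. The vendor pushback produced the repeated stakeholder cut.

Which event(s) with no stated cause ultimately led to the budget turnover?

Tracing upstream from the budget turnover: the budget turnover ← the policy cut ← the last-minute approval dispute ← the audit slip ← the staffing cut.
A separate upstream branch: the budget turnover ← the policy cut ← the external staffing delay.
Each of those chain origins has no stated cause.

the external staffing delay, the staffing cut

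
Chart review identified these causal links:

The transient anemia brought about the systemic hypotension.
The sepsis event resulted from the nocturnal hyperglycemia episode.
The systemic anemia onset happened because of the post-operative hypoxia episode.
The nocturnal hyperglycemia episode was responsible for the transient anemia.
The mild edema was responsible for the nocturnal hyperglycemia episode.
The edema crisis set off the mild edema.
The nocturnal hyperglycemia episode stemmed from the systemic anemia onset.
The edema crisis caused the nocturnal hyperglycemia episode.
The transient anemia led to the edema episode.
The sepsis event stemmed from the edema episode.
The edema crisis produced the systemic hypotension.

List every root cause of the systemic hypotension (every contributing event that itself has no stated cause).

Tracing upstream from the systemic hypotension: the systemic hypotension ← the transient anemia ← the nocturnal hyperglycemia episode ← the systemic anemia onset ← the post-operative hypoxia episode.
A separate upstream branch: the systemic hypotension ← the edema crisis.
Each of those chain origins has no stated cause.

the edema crisis, the post-operative hypoxia episode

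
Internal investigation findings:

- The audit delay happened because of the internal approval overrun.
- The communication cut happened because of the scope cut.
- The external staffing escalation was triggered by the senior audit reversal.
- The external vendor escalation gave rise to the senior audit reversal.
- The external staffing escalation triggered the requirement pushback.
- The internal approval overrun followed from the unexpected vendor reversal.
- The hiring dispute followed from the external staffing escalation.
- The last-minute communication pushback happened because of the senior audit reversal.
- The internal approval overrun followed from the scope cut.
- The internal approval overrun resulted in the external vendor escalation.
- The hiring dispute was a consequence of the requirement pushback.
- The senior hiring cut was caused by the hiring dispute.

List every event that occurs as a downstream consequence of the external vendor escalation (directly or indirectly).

the external staffing escalation, the hiring dispute, the last-minute communication pushback, the requirement pushback, the senior audit reversal, the senior hiring cut

Direct effects: the senior audit reversal.
2 steps out: the last-minute communication pushback, the external staffing escalation.
3 steps out: the requirement pushback, the hiring dispute.
4 steps out: the senior hiring cut.
Not reachable from it: the scope cut, the internal approval overrun, the audit delay, the communication cut, the unexpected vendor reversal.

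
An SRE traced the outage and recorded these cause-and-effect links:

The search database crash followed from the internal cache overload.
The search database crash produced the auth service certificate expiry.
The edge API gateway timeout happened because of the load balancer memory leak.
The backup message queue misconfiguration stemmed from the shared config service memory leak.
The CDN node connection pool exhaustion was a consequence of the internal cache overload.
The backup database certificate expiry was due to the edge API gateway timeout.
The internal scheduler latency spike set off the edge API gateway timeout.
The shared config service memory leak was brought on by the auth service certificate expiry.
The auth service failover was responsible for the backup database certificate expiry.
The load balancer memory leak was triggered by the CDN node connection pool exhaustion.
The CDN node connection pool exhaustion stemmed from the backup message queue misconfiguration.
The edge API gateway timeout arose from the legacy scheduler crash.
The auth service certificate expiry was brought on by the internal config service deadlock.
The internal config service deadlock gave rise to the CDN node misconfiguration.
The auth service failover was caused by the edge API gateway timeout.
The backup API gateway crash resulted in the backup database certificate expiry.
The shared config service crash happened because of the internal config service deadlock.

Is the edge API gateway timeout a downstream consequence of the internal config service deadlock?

Yes

There is a causal chain: the internal config service deadlock → the auth service certificate expiry → the shared config service memory leak → the backup message queue misconfiguration → the CDN node connection pool exhaustion → the load balancer memory leak → the edge API gateway timeout.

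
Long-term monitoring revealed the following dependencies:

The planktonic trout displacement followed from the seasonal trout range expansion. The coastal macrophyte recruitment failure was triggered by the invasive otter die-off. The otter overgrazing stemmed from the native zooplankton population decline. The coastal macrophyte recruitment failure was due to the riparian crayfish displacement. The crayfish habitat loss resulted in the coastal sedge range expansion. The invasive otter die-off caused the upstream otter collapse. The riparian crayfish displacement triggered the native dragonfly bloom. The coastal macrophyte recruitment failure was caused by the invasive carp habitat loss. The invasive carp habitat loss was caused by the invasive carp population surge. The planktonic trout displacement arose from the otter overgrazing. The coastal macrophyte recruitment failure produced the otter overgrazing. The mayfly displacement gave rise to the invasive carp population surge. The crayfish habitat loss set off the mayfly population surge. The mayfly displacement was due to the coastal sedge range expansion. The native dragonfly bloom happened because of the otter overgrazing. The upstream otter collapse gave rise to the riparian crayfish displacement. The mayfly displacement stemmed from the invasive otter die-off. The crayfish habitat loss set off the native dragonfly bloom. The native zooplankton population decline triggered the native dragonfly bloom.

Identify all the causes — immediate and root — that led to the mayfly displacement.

Immediate causes of the mayfly displacement: the invasive otter die-off, the coastal sedge range expansion.
Further upstream: the crayfish habitat loss.

the coastal sedge range expansion, the crayfish habitat loss, the invasive otter die-off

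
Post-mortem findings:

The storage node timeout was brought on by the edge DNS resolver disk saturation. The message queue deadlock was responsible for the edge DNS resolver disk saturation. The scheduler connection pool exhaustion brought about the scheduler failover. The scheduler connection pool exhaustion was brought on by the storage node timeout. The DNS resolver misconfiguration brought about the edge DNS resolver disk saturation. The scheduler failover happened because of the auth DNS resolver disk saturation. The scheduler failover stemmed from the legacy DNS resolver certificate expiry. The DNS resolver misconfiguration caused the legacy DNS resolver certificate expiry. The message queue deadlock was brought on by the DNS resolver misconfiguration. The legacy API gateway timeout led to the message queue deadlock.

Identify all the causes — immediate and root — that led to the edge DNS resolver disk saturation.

the DNS resolver misconfiguration, the legacy API gateway timeout, the message queue deadlock

Immediate causes of the edge DNS resolver disk saturation: the DNS resolver misconfiguration, the message queue deadlock.
Further upstream: the legacy API gateway timeout.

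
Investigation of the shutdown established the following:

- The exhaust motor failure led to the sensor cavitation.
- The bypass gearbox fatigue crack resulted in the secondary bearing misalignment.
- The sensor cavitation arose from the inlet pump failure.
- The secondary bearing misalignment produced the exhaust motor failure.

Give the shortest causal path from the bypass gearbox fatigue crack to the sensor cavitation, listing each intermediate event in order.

the bypass gearbox fatigue crack → the secondary bearing misalignment
the secondary bearing misalignment → the exhaust motor failure
the exhaust motor failure → the sensor cavitation
Length: 3 steps.

the bypass gearbox fatigue crack → the secondary bearing misalignment → the exhaust motor failure → the sensor cavitation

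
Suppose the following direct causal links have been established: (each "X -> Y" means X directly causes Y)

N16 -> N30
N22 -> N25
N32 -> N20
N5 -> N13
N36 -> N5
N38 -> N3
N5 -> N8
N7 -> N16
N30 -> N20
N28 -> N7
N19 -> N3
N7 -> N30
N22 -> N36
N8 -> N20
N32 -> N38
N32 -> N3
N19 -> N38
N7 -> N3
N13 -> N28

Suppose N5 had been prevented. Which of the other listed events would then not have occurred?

Downstream of N5: N8, N13, N28, N7, N16, N30, N20, N3.
Of those, still caused via another path: N20, N3.
The remainder have no surviving cause.

N13, N16, N28, N30, N7, N8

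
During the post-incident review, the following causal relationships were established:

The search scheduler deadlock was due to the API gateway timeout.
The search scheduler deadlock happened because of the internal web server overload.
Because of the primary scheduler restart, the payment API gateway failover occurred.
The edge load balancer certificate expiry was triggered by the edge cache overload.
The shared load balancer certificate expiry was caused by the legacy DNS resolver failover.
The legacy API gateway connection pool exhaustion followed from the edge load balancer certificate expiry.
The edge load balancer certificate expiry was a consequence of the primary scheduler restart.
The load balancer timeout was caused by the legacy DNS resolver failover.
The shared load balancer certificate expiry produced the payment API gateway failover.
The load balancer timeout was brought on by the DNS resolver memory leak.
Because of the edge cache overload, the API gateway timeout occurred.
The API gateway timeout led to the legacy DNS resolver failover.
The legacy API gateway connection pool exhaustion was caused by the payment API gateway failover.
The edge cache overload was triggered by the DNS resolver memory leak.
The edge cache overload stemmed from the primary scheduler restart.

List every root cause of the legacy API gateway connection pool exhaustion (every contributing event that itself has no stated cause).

the DNS resolver memory leak, the primary scheduler restart

Tracing upstream from the legacy API gateway connection pool exhaustion: the legacy API gateway connection pool exhaustion ← the edge load balancer certificate expiry ← the primary scheduler restart.
A separate upstream branch: the legacy API gateway connection pool exhaustion ← the edge load balancer certificate expiry ← the edge cache overload ← the DNS resolver memory leak.
Each of those chain origins has no stated cause.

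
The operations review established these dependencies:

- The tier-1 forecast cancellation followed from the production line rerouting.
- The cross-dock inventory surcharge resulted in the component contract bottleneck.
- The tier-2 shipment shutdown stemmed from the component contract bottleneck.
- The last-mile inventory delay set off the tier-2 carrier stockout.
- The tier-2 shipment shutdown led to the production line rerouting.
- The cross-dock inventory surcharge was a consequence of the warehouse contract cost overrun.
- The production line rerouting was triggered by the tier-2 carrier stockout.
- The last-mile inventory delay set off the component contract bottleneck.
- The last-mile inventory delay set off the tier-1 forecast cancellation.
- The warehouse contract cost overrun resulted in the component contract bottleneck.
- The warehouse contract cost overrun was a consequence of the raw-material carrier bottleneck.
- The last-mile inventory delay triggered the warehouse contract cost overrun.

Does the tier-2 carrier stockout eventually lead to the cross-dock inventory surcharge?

The tier-2 carrier stockout leads to the production line rerouting, the tier-1 forecast cancellation; the cross-dock inventory surcharge is not among them.

No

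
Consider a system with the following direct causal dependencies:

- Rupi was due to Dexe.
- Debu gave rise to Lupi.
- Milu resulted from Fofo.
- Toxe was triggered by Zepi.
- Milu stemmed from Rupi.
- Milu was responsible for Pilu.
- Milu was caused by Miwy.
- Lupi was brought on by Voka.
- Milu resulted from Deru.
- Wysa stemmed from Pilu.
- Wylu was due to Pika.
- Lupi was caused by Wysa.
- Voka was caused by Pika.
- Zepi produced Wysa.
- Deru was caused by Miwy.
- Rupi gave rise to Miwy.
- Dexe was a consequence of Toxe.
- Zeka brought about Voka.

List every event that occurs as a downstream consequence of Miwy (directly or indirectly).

Direct effects: Deru, Milu.
2 steps out: Pilu.
3 steps out: Wysa.
4 steps out: Lupi.
Not reachable from it: Pika, Wylu, Zeka, Zepi, Toxe, Dexe, Rupi, Debu, Fofo, Voka.

Deru, Lupi, Milu, Pilu, Wysa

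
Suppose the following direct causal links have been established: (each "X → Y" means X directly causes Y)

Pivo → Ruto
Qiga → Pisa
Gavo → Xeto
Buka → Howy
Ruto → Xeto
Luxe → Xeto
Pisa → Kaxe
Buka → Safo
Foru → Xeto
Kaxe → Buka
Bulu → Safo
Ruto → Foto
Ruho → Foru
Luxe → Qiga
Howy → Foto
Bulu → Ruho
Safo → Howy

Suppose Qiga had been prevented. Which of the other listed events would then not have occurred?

Buka, Kaxe, Pisa

Downstream of Qiga: Pisa, Kaxe, Buka, Safo, Howy, Foto.
Of those, still caused via another path: Safo, Howy, Foto.
The remainder have no surviving cause.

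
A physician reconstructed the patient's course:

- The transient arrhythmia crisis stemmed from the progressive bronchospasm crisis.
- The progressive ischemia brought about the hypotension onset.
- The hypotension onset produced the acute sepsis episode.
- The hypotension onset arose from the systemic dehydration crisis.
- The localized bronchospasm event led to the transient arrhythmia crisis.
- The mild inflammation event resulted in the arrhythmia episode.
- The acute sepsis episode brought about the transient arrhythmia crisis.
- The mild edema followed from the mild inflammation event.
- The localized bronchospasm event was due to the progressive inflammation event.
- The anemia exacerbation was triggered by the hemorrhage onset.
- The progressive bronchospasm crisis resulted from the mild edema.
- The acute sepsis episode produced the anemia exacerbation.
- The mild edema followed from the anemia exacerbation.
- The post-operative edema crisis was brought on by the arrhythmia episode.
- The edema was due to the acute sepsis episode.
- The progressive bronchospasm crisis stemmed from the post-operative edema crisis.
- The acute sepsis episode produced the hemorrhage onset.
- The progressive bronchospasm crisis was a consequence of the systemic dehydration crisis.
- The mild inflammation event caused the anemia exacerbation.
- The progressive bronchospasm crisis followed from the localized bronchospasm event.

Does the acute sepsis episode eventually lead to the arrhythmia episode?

No

The acute sepsis episode leads to the edema, the hemorrhage onset, the anemia exacerbation, the mild edema, the progressive bronchospasm crisis, the transient arrhythmia crisis; the arrhythmia episode is not among them.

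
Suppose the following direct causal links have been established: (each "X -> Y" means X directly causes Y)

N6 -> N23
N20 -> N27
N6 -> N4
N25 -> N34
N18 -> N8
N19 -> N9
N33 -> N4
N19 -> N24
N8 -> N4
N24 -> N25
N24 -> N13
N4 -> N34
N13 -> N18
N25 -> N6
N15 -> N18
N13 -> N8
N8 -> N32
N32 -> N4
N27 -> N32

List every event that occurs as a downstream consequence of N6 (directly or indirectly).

Direct effects: N23, N4.
2 steps out: N34.
Not reachable from it: N19, N9, N20, N24, N33, N13, N25, N15, N18, N8, N27, N32.

N23, N34, N4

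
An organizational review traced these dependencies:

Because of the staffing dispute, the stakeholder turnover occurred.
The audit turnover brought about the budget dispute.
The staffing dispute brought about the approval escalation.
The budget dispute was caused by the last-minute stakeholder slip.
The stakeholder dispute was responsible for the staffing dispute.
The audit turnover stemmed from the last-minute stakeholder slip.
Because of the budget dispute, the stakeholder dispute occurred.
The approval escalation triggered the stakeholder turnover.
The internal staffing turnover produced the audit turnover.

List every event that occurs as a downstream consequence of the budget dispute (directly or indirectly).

the approval escalation, the staffing dispute, the stakeholder dispute, the stakeholder turnover

Direct effects: the stakeholder dispute.
2 steps out: the staffing dispute.
3 steps out: the approval escalation, the stakeholder turnover.
Not reachable from it: the last-minute stakeholder slip, the audit turnover, the internal staffing turnover.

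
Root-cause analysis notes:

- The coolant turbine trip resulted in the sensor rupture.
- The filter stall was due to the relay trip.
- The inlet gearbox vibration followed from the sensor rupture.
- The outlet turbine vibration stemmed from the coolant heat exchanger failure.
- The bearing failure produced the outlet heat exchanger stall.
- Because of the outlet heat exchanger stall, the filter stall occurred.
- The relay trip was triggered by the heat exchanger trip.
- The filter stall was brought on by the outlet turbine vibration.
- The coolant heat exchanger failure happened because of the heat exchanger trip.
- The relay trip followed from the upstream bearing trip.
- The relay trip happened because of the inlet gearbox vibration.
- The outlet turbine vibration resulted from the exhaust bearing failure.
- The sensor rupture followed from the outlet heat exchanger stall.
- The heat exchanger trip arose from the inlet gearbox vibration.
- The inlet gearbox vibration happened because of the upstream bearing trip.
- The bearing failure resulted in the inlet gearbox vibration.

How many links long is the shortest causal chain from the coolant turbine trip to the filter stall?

4

Shortest chain: the coolant turbine trip → the sensor rupture → the inlet gearbox vibration → the relay trip → the filter stall.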